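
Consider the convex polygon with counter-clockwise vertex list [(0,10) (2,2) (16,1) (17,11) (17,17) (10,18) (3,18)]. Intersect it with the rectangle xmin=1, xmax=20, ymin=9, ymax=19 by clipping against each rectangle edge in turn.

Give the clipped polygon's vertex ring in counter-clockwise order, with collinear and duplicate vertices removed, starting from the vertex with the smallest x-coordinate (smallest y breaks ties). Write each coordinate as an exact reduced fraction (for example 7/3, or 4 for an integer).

1. After x ≥ 1: [(1,38/3) (1,6) (2,2) (16,1) (17,11) (17,17) (10,18) (3,18)]
2. After x ≤ 20: [(1,38/3) (1,6) (2,2) (16,1) (17,11) (17,17) (10,18) (3,18)]
3. After y ≥ 9: [(1,38/3) (1,9) (84/5,9) (17,11) (17,17) (10,18) (3,18)]
4. After y ≤ 19: [(1,38/3) (1,9) (84/5,9) (17,11) (17,17) (10,18) (3,18)]
5. Canonical ring: [(1,9) (84/5,9) (17,11) (17,17) (10,18) (3,18) (1,38/3)]

Clipped polygon: [(1,9) (84/5,9) (17,11) (17,17) (10,18) (3,18) (1,38/3)]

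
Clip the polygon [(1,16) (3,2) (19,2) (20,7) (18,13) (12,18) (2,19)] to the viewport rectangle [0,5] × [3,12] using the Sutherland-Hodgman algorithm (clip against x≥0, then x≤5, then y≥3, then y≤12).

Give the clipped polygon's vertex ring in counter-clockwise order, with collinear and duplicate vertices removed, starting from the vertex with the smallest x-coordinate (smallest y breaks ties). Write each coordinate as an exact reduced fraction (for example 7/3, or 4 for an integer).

Clipped polygon: [(11/7,12) (20/7,3) (5,3) (5,12)]

1. After x ≥ 0: [(1,16) (3,2) (19,2) (20,7) (18,13) (12,18) (2,19)]
2. After x ≤ 5: [(1,16) (3,2) (5,2) (5,187/10) (2,19)]
3. After y ≥ 3: [(1,16) (20/7,3) (5,3) (5,187/10) (2,19)]
4. After y ≤ 12: [(11/7,12) (20/7,3) (5,3) (5,12)]
5. Canonical ring: [(11/7,12) (20/7,3) (5,3) (5,12)]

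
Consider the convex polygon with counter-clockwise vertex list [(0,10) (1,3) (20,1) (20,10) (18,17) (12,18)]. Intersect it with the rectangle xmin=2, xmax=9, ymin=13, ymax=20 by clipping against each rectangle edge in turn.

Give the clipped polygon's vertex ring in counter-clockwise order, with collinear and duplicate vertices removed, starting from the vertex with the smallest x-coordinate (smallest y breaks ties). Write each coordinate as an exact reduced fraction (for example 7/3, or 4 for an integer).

Clipped polygon: [(9/2,13) (9,13) (9,16)]

1. After x ≥ 2: [(2,34/3) (2,55/19) (20,1) (20,10) (18,17) (12,18)]
2. After x ≤ 9: [(9,16) (2,34/3) (2,55/19) (9,41/19)]
3. After y ≥ 13: [(9,13) (9,16) (9/2,13)]
4. After y ≤ 20: [(9,13) (9,16) (9/2,13)]
5. Canonical ring: [(9/2,13) (9,13) (9,16)]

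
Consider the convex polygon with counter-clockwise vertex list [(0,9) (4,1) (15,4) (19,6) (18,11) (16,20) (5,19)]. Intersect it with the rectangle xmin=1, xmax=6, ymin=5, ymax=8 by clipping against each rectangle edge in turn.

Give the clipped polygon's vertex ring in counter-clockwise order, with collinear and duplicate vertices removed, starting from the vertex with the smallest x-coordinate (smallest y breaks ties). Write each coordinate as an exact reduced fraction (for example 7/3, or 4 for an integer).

Clipped polygon: [(1,7) (2,5) (6,5) (6,8) (1,8)]

1. After x ≥ 1: [(1,11) (1,7) (4,1) (15,4) (19,6) (18,11) (16,20) (5,19)]
2. After x ≤ 6: [(1,11) (1,7) (4,1) (6,17/11) (6,210/11) (5,19)]
3. After y ≥ 5: [(1,11) (1,7) (2,5) (6,5) (6,210/11) (5,19)]
4. After y ≤ 8: [(1,8) (1,7) (2,5) (6,5) (6,8)]
5. Canonical ring: [(1,7) (2,5) (6,5) (6,8) (1,8)]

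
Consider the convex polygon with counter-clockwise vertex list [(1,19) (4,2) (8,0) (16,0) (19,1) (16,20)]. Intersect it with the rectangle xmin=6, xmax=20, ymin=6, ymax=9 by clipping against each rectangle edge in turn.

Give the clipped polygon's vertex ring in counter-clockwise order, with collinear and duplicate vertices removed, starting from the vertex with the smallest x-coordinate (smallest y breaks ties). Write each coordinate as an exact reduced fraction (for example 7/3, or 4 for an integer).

1. After x ≥ 6: [(6,58/3) (6,1) (8,0) (16,0) (19,1) (16,20)]
2. After x ≤ 20: [(6,58/3) (6,1) (8,0) (16,0) (19,1) (16,20)]
3. After y ≥ 6: [(6,58/3) (6,6) (346/19,6) (16,20)]
4. After y ≤ 9: [(6,9) (6,6) (346/19,6) (337/19,9)]
5. Canonical ring: [(6,6) (346/19,6) (337/19,9) (6,9)]

Clipped polygon: [(6,6) (346/19,6) (337/19,9) (6,9)]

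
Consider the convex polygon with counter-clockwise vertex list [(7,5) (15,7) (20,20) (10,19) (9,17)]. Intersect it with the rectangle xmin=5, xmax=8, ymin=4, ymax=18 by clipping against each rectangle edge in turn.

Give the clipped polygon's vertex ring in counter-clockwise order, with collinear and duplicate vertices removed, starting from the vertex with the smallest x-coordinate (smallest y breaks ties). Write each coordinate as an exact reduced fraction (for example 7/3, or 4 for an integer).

Clipped polygon: [(7,5) (8,21/4) (8,11)]

1. After x ≥ 5: [(7,5) (15,7) (20,20) (10,19) (9,17)]
2. After x ≤ 8: [(8,11) (7,5) (8,21/4)]
3. After y ≥ 4: [(8,11) (7,5) (8,21/4)]
4. After y ≤ 18: [(8,11) (7,5) (8,21/4)]
5. Canonical ring: [(7,5) (8,21/4) (8,11)]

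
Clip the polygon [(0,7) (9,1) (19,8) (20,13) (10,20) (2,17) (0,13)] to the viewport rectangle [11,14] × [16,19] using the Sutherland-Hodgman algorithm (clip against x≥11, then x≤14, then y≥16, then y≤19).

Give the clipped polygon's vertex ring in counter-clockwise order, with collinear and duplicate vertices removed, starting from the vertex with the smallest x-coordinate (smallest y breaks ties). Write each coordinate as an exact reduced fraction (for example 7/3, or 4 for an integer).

Clipped polygon: [(11,16) (14,16) (14,86/5) (80/7,19) (11,19)]

1. After x ≥ 11: [(11,12/5) (19,8) (20,13) (11,193/10)]
2. After x ≤ 14: [(11,12/5) (14,9/2) (14,86/5) (11,193/10)]
3. After y ≥ 16: [(11,16) (14,16) (14,86/5) (11,193/10)]
4. After y ≤ 19: [(11,19) (11,16) (14,16) (14,86/5) (80/7,19)]
5. Canonical ring: [(11,16) (14,16) (14,86/5) (80/7,19) (11,19)]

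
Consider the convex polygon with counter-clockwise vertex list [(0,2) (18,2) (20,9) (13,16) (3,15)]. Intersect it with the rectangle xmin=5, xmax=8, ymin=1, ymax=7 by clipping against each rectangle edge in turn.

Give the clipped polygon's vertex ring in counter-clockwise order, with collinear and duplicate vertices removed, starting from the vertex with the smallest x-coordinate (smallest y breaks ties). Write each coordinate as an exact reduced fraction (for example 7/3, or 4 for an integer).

Clipped polygon: [(5,2) (8,2) (8,7) (5,7)]

1. After x ≥ 5: [(5,2) (18,2) (20,9) (13,16) (5,76/5)]
2. After x ≤ 8: [(5,2) (8,2) (8,31/2) (5,76/5)]
3. After y ≥ 1: [(5,2) (8,2) (8,31/2) (5,76/5)]
4. After y ≤ 7: [(5,7) (5,2) (8,2) (8,7)]
5. Canonical ring: [(5,2) (8,2) (8,7) (5,7)]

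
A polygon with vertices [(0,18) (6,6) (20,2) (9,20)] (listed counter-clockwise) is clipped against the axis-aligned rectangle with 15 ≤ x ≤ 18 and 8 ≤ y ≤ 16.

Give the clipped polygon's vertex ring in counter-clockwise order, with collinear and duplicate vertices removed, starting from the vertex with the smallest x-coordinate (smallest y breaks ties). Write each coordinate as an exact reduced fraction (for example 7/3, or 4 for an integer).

1. After x ≥ 15: [(15,24/7) (20,2) (15,112/11)]
2. After x ≤ 18: [(15,24/7) (18,18/7) (18,58/11) (15,112/11)]
3. After y ≥ 8: [(15,8) (49/3,8) (15,112/11)]
4. After y ≤ 16: [(15,8) (49/3,8) (15,112/11)]
5. Canonical ring: [(15,8) (49/3,8) (15,112/11)]

Clipped polygon: [(15,8) (49/3,8) (15,112/11)]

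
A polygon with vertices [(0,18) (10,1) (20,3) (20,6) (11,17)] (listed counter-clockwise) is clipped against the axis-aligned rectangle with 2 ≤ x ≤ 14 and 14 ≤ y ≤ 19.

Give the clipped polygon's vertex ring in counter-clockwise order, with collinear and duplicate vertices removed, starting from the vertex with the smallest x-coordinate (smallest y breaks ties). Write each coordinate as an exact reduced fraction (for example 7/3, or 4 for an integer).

Clipped polygon: [(2,73/5) (40/17,14) (148/11,14) (11,17) (2,196/11)]

1. After x ≥ 2: [(2,196/11) (2,73/5) (10,1) (20,3) (20,6) (11,17)]
2. After x ≤ 14: [(2,196/11) (2,73/5) (10,1) (14,9/5) (14,40/3) (11,17)]
3. After y ≥ 14: [(2,196/11) (2,73/5) (40/17,14) (148/11,14) (11,17)]
4. After y ≤ 19: [(2,196/11) (2,73/5) (40/17,14) (148/11,14) (11,17)]
5. Canonical ring: [(2,73/5) (40/17,14) (148/11,14) (11,17) (2,196/11)]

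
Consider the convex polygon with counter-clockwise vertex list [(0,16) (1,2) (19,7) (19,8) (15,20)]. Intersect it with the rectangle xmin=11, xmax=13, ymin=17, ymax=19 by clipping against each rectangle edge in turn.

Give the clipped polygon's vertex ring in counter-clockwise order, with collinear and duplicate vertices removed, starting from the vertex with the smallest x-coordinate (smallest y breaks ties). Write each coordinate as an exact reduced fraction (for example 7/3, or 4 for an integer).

Clipped polygon: [(11,17) (13,17) (13,19) (45/4,19) (11,284/15)]

1. After x ≥ 11: [(11,284/15) (11,43/9) (19,7) (19,8) (15,20)]
2. After x ≤ 13: [(13,292/15) (11,284/15) (11,43/9) (13,16/3)]
3. After y ≥ 17: [(13,17) (13,292/15) (11,284/15) (11,17)]
4. After y ≤ 19: [(13,17) (13,19) (45/4,19) (11,284/15) (11,17)]
5. Canonical ring: [(11,17) (13,17) (13,19) (45/4,19) (11,284/15)]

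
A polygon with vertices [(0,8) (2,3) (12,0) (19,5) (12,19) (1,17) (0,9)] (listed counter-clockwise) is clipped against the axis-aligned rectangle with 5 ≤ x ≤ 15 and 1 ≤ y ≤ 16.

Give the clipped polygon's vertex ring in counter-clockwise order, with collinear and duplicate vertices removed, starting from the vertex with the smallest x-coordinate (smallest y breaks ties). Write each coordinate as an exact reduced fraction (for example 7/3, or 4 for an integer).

1. After x ≥ 5: [(5,21/10) (12,0) (19,5) (12,19) (5,195/11)]
2. After x ≤ 15: [(5,21/10) (12,0) (15,15/7) (15,13) (12,19) (5,195/11)]
3. After y ≥ 1: [(5,21/10) (26/3,1) (67/5,1) (15,15/7) (15,13) (12,19) (5,195/11)]
4. After y ≤ 16: [(5,16) (5,21/10) (26/3,1) (67/5,1) (15,15/7) (15,13) (27/2,16)]
5. Canonical ring: [(5,21/10) (26/3,1) (67/5,1) (15,15/7) (15,13) (27/2,16) (5,16)]

Clipped polygon: [(5,21/10) (26/3,1) (67/5,1) (15,15/7) (15,13) (27/2,16) (5,16)]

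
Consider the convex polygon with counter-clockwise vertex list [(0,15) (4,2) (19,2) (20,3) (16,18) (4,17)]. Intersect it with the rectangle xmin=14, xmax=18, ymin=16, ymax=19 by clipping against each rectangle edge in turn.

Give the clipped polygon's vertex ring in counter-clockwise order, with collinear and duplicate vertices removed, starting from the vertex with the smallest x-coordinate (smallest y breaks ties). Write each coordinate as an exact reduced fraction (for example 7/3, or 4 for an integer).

Clipped polygon: [(14,16) (248/15,16) (16,18) (14,107/6)]

1. After x ≥ 14: [(14,2) (19,2) (20,3) (16,18) (14,107/6)]
2. After x ≤ 18: [(14,2) (18,2) (18,21/2) (16,18) (14,107/6)]
3. After y ≥ 16: [(14,16) (248/15,16) (16,18) (14,107/6)]
4. After y ≤ 19: [(14,16) (248/15,16) (16,18) (14,107/6)]
5. Canonical ring: [(14,16) (248/15,16) (16,18) (14,107/6)]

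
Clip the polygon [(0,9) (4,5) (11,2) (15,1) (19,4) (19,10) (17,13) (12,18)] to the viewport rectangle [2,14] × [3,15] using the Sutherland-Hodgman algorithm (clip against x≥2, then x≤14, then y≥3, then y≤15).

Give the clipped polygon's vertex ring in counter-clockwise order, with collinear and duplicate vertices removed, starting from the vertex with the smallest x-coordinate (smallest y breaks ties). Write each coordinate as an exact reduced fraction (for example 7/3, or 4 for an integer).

1. After x ≥ 2: [(2,21/2) (2,7) (4,5) (11,2) (15,1) (19,4) (19,10) (17,13) (12,18)]
2. After x ≤ 14: [(2,21/2) (2,7) (4,5) (11,2) (14,5/4) (14,16) (12,18)]
3. After y ≥ 3: [(2,21/2) (2,7) (4,5) (26/3,3) (14,3) (14,16) (12,18)]
4. After y ≤ 15: [(8,15) (2,21/2) (2,7) (4,5) (26/3,3) (14,3) (14,15)]
5. Canonical ring: [(2,7) (4,5) (26/3,3) (14,3) (14,15) (8,15) (2,21/2)]

Clipped polygon: [(2,7) (4,5) (26/3,3) (14,3) (14,15) (8,15) (2,21/2)]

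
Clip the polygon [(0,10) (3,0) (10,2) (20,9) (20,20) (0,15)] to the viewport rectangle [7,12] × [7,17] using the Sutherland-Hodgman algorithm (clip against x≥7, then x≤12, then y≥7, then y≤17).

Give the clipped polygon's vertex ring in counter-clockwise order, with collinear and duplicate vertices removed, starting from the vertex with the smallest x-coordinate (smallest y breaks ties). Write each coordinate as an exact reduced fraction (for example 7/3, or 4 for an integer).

1. After x ≥ 7: [(7,8/7) (10,2) (20,9) (20,20) (7,67/4)]
2. After x ≤ 12: [(7,8/7) (10,2) (12,17/5) (12,18) (7,67/4)]
3. After y ≥ 7: [(7,7) (12,7) (12,18) (7,67/4)]
4. After y ≤ 17: [(7,7) (12,7) (12,17) (8,17) (7,67/4)]
5. Canonical ring: [(7,7) (12,7) (12,17) (8,17) (7,67/4)]

Clipped polygon: [(7,7) (12,7) (12,17) (8,17) (7,67/4)]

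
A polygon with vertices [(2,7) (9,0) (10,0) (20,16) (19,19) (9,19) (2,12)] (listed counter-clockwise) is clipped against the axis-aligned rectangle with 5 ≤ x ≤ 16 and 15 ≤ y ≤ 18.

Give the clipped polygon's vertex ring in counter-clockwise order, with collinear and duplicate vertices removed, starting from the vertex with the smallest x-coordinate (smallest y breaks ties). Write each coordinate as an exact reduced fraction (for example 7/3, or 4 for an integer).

Clipped polygon: [(5,15) (16,15) (16,18) (8,18)]

1. After x ≥ 5: [(5,4) (9,0) (10,0) (20,16) (19,19) (9,19) (5,15)]
2. After x ≤ 16: [(5,4) (9,0) (10,0) (16,48/5) (16,19) (9,19) (5,15)]
3. After y ≥ 15: [(5,15) (16,15) (16,19) (9,19) (5,15)]
4. After y ≤ 18: [(5,15) (16,15) (16,18) (8,18) (5,15)]
5. Canonical ring: [(5,15) (16,15) (16,18) (8,18)]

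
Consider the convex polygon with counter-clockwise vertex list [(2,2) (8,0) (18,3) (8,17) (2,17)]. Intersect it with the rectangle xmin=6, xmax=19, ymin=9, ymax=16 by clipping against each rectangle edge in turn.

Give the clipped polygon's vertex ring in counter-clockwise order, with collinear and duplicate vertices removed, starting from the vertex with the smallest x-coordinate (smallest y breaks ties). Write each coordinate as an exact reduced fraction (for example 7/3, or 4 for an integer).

1. After x ≥ 6: [(6,2/3) (8,0) (18,3) (8,17) (6,17)]
2. After x ≤ 19: [(6,2/3) (8,0) (18,3) (8,17) (6,17)]
3. After y ≥ 9: [(6,9) (96/7,9) (8,17) (6,17)]
4. After y ≤ 16: [(6,16) (6,9) (96/7,9) (61/7,16)]
5. Canonical ring: [(6,9) (96/7,9) (61/7,16) (6,16)]

Clipped polygon: [(6,9) (96/7,9) (61/7,16) (6,16)]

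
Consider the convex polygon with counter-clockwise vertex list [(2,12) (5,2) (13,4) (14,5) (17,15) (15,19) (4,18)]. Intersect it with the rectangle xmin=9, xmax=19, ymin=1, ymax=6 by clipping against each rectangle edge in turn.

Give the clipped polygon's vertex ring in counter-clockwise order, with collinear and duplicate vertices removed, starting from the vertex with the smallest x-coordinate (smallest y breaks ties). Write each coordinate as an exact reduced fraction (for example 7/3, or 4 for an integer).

Clipped polygon: [(9,3) (13,4) (14,5) (143/10,6) (9,6)]

1. After x ≥ 9: [(9,3) (13,4) (14,5) (17,15) (15,19) (9,203/11)]
2. After x ≤ 19: [(9,3) (13,4) (14,5) (17,15) (15,19) (9,203/11)]
3. After y ≥ 1: [(9,3) (13,4) (14,5) (17,15) (15,19) (9,203/11)]
4. After y ≤ 6: [(9,6) (9,3) (13,4) (14,5) (143/10,6)]
5. Canonical ring: [(9,3) (13,4) (14,5) (143/10,6) (9,6)]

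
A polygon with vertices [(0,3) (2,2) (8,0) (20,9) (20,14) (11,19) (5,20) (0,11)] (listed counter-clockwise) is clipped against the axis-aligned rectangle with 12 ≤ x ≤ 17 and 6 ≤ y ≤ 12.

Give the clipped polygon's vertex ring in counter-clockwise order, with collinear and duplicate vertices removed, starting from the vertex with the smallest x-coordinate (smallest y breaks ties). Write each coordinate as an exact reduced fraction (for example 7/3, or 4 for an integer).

1. After x ≥ 12: [(12,3) (20,9) (20,14) (12,166/9)]
2. After x ≤ 17: [(12,3) (17,27/4) (17,47/3) (12,166/9)]
3. After y ≥ 6: [(12,6) (16,6) (17,27/4) (17,47/3) (12,166/9)]
4. After y ≤ 12: [(12,12) (12,6) (16,6) (17,27/4) (17,12)]
5. Canonical ring: [(12,6) (16,6) (17,27/4) (17,12) (12,12)]

Clipped polygon: [(12,6) (16,6) (17,27/4) (17,12) (12,12)]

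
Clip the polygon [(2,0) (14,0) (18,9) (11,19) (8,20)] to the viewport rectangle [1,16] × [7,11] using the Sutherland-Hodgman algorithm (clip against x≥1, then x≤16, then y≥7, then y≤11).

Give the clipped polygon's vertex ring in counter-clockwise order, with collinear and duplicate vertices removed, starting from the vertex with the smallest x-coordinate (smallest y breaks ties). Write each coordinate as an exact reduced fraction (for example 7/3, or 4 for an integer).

1. After x ≥ 1: [(2,0) (14,0) (18,9) (11,19) (8,20)]
2. After x ≤ 16: [(2,0) (14,0) (16,9/2) (16,83/7) (11,19) (8,20)]
3. After y ≥ 7: [(41/10,7) (16,7) (16,83/7) (11,19) (8,20)]
4. After y ≤ 11: [(53/10,11) (41/10,7) (16,7) (16,11)]
5. Canonical ring: [(41/10,7) (16,7) (16,11) (53/10,11)]

Clipped polygon: [(41/10,7) (16,7) (16,11) (53/10,11)]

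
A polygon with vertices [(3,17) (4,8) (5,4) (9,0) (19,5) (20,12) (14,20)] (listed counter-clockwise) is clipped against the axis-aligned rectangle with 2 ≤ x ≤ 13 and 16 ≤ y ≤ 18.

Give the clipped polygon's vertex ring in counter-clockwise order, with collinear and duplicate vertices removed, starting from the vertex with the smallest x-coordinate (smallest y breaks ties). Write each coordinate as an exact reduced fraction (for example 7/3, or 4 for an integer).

1. After x ≥ 2: [(3,17) (4,8) (5,4) (9,0) (19,5) (20,12) (14,20)]
2. After x ≤ 13: [(13,217/11) (3,17) (4,8) (5,4) (9,0) (13,2)]
3. After y ≥ 16: [(13,16) (13,217/11) (3,17) (28/9,16)]
4. After y ≤ 18: [(13,16) (13,18) (20/3,18) (3,17) (28/9,16)]
5. Canonical ring: [(3,17) (28/9,16) (13,16) (13,18) (20/3,18)]

Clipped polygon: [(3,17) (28/9,16) (13,16) (13,18) (20/3,18)]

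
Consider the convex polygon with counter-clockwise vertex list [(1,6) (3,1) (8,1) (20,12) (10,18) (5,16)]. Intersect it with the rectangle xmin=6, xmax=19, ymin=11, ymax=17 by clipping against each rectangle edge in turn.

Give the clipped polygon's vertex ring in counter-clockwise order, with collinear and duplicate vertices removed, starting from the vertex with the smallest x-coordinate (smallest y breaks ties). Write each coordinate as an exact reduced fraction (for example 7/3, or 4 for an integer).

1. After x ≥ 6: [(6,1) (8,1) (20,12) (10,18) (6,82/5)]
2. After x ≤ 19: [(6,1) (8,1) (19,133/12) (19,63/5) (10,18) (6,82/5)]
3. After y ≥ 11: [(6,11) (208/11,11) (19,133/12) (19,63/5) (10,18) (6,82/5)]
4. After y ≤ 17: [(6,11) (208/11,11) (19,133/12) (19,63/5) (35/3,17) (15/2,17) (6,82/5)]
5. Canonical ring: [(6,11) (208/11,11) (19,133/12) (19,63/5) (35/3,17) (15/2,17) (6,82/5)]

Clipped polygon: [(6,11) (208/11,11) (19,133/12) (19,63/5) (35/3,17) (15/2,17) (6,82/5)]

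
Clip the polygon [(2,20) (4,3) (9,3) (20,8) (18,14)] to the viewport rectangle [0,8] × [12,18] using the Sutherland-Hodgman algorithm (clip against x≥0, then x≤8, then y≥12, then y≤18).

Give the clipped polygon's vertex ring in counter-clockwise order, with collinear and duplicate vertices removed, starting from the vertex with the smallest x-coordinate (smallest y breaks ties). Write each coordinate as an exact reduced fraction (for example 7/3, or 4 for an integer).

1. After x ≥ 0: [(2,20) (4,3) (9,3) (20,8) (18,14)]
2. After x ≤ 8: [(8,71/4) (2,20) (4,3) (8,3)]
3. After y ≥ 12: [(8,12) (8,71/4) (2,20) (50/17,12)]
4. After y ≤ 18: [(8,12) (8,71/4) (22/3,18) (38/17,18) (50/17,12)]
5. Canonical ring: [(38/17,18) (50/17,12) (8,12) (8,71/4) (22/3,18)]

Clipped polygon: [(38/17,18) (50/17,12) (8,12) (8,71/4) (22/3,18)]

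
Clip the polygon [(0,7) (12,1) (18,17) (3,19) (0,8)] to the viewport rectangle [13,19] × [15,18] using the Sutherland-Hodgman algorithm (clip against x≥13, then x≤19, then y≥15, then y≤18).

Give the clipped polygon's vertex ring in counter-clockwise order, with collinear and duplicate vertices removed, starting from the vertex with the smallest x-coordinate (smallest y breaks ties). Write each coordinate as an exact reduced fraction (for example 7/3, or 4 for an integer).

Clipped polygon: [(13,15) (69/4,15) (18,17) (13,53/3)]

1. After x ≥ 13: [(13,11/3) (18,17) (13,53/3)]
2. After x ≤ 19: [(13,11/3) (18,17) (13,53/3)]
3. After y ≥ 15: [(13,15) (69/4,15) (18,17) (13,53/3)]
4. After y ≤ 18: [(13,15) (69/4,15) (18,17) (13,53/3)]
5. Canonical ring: [(13,15) (69/4,15) (18,17) (13,53/3)]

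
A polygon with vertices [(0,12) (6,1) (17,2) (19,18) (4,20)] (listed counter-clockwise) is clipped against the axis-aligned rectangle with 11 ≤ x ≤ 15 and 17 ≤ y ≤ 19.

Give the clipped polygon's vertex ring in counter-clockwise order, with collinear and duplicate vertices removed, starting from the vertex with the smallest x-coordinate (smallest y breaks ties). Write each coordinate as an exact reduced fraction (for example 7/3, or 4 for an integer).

1. After x ≥ 11: [(11,16/11) (17,2) (19,18) (11,286/15)]
2. After x ≤ 15: [(11,16/11) (15,20/11) (15,278/15) (11,286/15)]
3. After y ≥ 17: [(11,17) (15,17) (15,278/15) (11,286/15)]
4. After y ≤ 19: [(11,19) (11,17) (15,17) (15,278/15) (23/2,19)]
5. Canonical ring: [(11,17) (15,17) (15,278/15) (23/2,19) (11,19)]

Clipped polygon: [(11,17) (15,17) (15,278/15) (23/2,19) (11,19)]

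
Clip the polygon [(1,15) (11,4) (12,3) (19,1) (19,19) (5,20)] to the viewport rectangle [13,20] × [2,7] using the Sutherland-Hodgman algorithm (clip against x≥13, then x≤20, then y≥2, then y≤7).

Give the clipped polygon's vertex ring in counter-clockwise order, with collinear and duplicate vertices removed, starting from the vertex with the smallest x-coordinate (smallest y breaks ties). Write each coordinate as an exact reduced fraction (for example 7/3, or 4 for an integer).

1. After x ≥ 13: [(13,19/7) (19,1) (19,19) (13,136/7)]
2. After x ≤ 20: [(13,19/7) (19,1) (19,19) (13,136/7)]
3. After y ≥ 2: [(13,19/7) (31/2,2) (19,2) (19,19) (13,136/7)]
4. After y ≤ 7: [(13,7) (13,19/7) (31/2,2) (19,2) (19,7)]
5. Canonical ring: [(13,19/7) (31/2,2) (19,2) (19,7) (13,7)]

Clipped polygon: [(13,19/7) (31/2,2) (19,2) (19,7) (13,7)]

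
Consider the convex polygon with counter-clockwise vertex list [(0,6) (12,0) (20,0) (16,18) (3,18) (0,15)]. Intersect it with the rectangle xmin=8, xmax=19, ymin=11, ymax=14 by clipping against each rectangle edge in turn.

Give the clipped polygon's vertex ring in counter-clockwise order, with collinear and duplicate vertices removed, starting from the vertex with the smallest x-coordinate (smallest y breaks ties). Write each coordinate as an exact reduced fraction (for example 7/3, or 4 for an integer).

Clipped polygon: [(8,11) (158/9,11) (152/9,14) (8,14)]

1. After x ≥ 8: [(8,2) (12,0) (20,0) (16,18) (8,18)]
2. After x ≤ 19: [(8,2) (12,0) (19,0) (19,9/2) (16,18) (8,18)]
3. After y ≥ 11: [(8,11) (158/9,11) (16,18) (8,18)]
4. After y ≤ 14: [(8,14) (8,11) (158/9,11) (152/9,14)]
5. Canonical ring: [(8,11) (158/9,11) (152/9,14) (8,14)]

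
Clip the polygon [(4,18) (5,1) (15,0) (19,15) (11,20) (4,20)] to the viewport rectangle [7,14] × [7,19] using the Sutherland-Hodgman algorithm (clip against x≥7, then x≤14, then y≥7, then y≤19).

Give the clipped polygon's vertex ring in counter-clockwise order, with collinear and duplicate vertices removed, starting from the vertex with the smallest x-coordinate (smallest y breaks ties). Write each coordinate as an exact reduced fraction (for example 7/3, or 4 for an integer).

Clipped polygon: [(7,7) (14,7) (14,145/8) (63/5,19) (7,19)]

1. After x ≥ 7: [(7,4/5) (15,0) (19,15) (11,20) (7,20)]
2. After x ≤ 14: [(7,4/5) (14,1/10) (14,145/8) (11,20) (7,20)]
3. After y ≥ 7: [(7,7) (14,7) (14,145/8) (11,20) (7,20)]
4. After y ≤ 19: [(7,19) (7,7) (14,7) (14,145/8) (63/5,19)]
5. Canonical ring: [(7,7) (14,7) (14,145/8) (63/5,19) (7,19)]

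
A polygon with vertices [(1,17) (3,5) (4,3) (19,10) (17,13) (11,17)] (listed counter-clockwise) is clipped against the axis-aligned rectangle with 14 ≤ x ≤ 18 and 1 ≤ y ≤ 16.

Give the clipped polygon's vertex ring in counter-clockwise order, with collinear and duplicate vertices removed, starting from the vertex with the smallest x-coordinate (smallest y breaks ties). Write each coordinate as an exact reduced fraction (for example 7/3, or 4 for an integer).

1. After x ≥ 14: [(14,23/3) (19,10) (17,13) (14,15)]
2. After x ≤ 18: [(14,23/3) (18,143/15) (18,23/2) (17,13) (14,15)]
3. After y ≥ 1: [(14,23/3) (18,143/15) (18,23/2) (17,13) (14,15)]
4. After y ≤ 16: [(14,23/3) (18,143/15) (18,23/2) (17,13) (14,15)]
5. Canonical ring: [(14,23/3) (18,143/15) (18,23/2) (17,13) (14,15)]

Clipped polygon: [(14,23/3) (18,143/15) (18,23/2) (17,13) (14,15)]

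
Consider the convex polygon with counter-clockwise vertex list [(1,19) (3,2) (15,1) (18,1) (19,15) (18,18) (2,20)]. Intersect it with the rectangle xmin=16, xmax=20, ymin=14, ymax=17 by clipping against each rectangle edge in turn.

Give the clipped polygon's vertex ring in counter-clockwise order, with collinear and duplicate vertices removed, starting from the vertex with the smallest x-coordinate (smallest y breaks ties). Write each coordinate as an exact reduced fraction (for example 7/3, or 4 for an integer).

1. After x ≥ 16: [(16,1) (18,1) (19,15) (18,18) (16,73/4)]
2. After x ≤ 20: [(16,1) (18,1) (19,15) (18,18) (16,73/4)]
3. After y ≥ 14: [(16,14) (265/14,14) (19,15) (18,18) (16,73/4)]
4. After y ≤ 17: [(16,17) (16,14) (265/14,14) (19,15) (55/3,17)]
5. Canonical ring: [(16,14) (265/14,14) (19,15) (55/3,17) (16,17)]

Clipped polygon: [(16,14) (265/14,14) (19,15) (55/3,17) (16,17)]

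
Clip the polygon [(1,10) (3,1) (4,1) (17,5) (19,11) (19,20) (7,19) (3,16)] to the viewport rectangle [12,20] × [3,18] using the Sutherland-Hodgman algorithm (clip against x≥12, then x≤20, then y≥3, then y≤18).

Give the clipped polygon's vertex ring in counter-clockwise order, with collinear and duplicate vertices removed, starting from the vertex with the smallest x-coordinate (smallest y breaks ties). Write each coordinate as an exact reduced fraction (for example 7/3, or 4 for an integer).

1. After x ≥ 12: [(12,45/13) (17,5) (19,11) (19,20) (12,233/12)]
2. After x ≤ 20: [(12,45/13) (17,5) (19,11) (19,20) (12,233/12)]
3. After y ≥ 3: [(12,45/13) (17,5) (19,11) (19,20) (12,233/12)]
4. After y ≤ 18: [(12,18) (12,45/13) (17,5) (19,11) (19,18)]
5. Canonical ring: [(12,45/13) (17,5) (19,11) (19,18) (12,18)]

Clipped polygon: [(12,45/13) (17,5) (19,11) (19,18) (12,18)]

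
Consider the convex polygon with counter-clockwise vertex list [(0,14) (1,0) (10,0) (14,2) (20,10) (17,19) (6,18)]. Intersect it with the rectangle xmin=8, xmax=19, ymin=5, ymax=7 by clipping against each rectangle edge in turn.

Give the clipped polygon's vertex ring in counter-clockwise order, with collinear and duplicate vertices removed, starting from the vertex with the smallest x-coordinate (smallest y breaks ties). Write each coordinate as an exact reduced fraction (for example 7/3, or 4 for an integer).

Clipped polygon: [(8,5) (65/4,5) (71/4,7) (8,7)]

1. After x ≥ 8: [(8,0) (10,0) (14,2) (20,10) (17,19) (8,200/11)]
2. After x ≤ 19: [(8,0) (10,0) (14,2) (19,26/3) (19,13) (17,19) (8,200/11)]
3. After y ≥ 5: [(8,5) (65/4,5) (19,26/3) (19,13) (17,19) (8,200/11)]
4. After y ≤ 7: [(8,7) (8,5) (65/4,5) (71/4,7)]
5. Canonical ring: [(8,5) (65/4,5) (71/4,7) (8,7)]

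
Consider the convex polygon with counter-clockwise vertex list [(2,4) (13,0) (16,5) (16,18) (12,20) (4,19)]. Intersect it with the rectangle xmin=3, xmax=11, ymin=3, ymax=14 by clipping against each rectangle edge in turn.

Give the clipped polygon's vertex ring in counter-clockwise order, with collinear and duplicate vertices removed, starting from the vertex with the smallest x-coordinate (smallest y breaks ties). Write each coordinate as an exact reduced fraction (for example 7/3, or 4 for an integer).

1. After x ≥ 3: [(3,23/2) (3,40/11) (13,0) (16,5) (16,18) (12,20) (4,19)]
2. After x ≤ 11: [(3,23/2) (3,40/11) (11,8/11) (11,159/8) (4,19)]
3. After y ≥ 3: [(3,23/2) (3,40/11) (19/4,3) (11,3) (11,159/8) (4,19)]
4. After y ≤ 14: [(10/3,14) (3,23/2) (3,40/11) (19/4,3) (11,3) (11,14)]
5. Canonical ring: [(3,40/11) (19/4,3) (11,3) (11,14) (10/3,14) (3,23/2)]

Clipped polygon: [(3,40/11) (19/4,3) (11,3) (11,14) (10/3,14) (3,23/2)]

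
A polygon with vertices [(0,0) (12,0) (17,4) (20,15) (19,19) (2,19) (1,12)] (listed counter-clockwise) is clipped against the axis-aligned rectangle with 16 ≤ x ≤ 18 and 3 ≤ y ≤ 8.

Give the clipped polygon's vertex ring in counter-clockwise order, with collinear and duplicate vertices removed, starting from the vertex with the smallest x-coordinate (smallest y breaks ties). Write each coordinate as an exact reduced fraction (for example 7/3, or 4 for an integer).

1. After x ≥ 16: [(16,16/5) (17,4) (20,15) (19,19) (16,19)]
2. After x ≤ 18: [(16,16/5) (17,4) (18,23/3) (18,19) (16,19)]
3. After y ≥ 3: [(16,16/5) (17,4) (18,23/3) (18,19) (16,19)]
4. After y ≤ 8: [(16,8) (16,16/5) (17,4) (18,23/3) (18,8)]
5. Canonical ring: [(16,16/5) (17,4) (18,23/3) (18,8) (16,8)]

Clipped polygon: [(16,16/5) (17,4) (18,23/3) (18,8) (16,8)]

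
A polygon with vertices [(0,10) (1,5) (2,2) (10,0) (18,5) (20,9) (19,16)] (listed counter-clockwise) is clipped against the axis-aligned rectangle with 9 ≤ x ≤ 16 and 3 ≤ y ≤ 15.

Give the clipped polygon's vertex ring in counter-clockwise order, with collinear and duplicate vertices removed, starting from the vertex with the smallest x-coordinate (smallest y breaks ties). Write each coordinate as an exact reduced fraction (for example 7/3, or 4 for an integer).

Clipped polygon: [(9,3) (74/5,3) (16,15/4) (16,15) (95/6,15) (9,244/19)]

1. After x ≥ 9: [(9,244/19) (9,1/4) (10,0) (18,5) (20,9) (19,16)]
2. After x ≤ 16: [(16,286/19) (9,244/19) (9,1/4) (10,0) (16,15/4)]
3. After y ≥ 3: [(16,286/19) (9,244/19) (9,3) (74/5,3) (16,15/4)]
4. After y ≤ 15: [(16,15) (95/6,15) (9,244/19) (9,3) (74/5,3) (16,15/4)]
5. Canonical ring: [(9,3) (74/5,3) (16,15/4) (16,15) (95/6,15) (9,244/19)]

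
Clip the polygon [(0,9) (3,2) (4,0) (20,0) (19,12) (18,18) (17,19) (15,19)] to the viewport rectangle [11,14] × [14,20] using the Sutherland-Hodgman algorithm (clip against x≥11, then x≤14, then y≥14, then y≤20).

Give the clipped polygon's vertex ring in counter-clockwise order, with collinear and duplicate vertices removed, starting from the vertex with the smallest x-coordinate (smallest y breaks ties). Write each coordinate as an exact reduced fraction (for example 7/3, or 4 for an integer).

1. After x ≥ 11: [(11,49/3) (11,0) (20,0) (19,12) (18,18) (17,19) (15,19)]
2. After x ≤ 14: [(14,55/3) (11,49/3) (11,0) (14,0)]
3. After y ≥ 14: [(14,14) (14,55/3) (11,49/3) (11,14)]
4. After y ≤ 20: [(14,14) (14,55/3) (11,49/3) (11,14)]
5. Canonical ring: [(11,14) (14,14) (14,55/3) (11,49/3)]

Clipped polygon: [(11,14) (14,14) (14,55/3) (11,49/3)]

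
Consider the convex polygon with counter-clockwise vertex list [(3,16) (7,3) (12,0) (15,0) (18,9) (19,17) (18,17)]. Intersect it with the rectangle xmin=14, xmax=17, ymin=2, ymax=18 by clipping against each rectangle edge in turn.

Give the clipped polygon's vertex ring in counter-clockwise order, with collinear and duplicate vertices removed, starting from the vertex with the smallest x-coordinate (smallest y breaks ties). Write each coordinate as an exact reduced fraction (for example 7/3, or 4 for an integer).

1. After x ≥ 14: [(14,251/15) (14,0) (15,0) (18,9) (19,17) (18,17)]
2. After x ≤ 17: [(17,254/15) (14,251/15) (14,0) (15,0) (17,6)]
3. After y ≥ 2: [(17,254/15) (14,251/15) (14,2) (47/3,2) (17,6)]
4. After y ≤ 18: [(17,254/15) (14,251/15) (14,2) (47/3,2) (17,6)]
5. Canonical ring: [(14,2) (47/3,2) (17,6) (17,254/15) (14,251/15)]

Clipped polygon: [(14,2) (47/3,2) (17,6) (17,254/15) (14,251/15)]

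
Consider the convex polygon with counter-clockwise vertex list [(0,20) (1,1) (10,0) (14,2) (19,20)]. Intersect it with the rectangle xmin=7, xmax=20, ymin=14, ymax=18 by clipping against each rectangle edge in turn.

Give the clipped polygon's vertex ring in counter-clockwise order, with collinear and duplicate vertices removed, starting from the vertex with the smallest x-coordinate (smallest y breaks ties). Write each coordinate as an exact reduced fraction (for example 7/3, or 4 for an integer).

1. After x ≥ 7: [(7,20) (7,1/3) (10,0) (14,2) (19,20)]
2. After x ≤ 20: [(7,20) (7,1/3) (10,0) (14,2) (19,20)]
3. After y ≥ 14: [(7,20) (7,14) (52/3,14) (19,20)]
4. After y ≤ 18: [(7,18) (7,14) (52/3,14) (166/9,18)]
5. Canonical ring: [(7,14) (52/3,14) (166/9,18) (7,18)]

Clipped polygon: [(7,14) (52/3,14) (166/9,18) (7,18)]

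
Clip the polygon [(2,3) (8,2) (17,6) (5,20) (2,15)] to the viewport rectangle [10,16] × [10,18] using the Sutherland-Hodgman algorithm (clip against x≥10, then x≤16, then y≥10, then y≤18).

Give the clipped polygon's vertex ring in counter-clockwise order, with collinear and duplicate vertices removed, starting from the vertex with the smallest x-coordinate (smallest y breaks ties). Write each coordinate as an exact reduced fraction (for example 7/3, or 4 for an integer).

Clipped polygon: [(10,10) (95/7,10) (10,85/6)]

1. After x ≥ 10: [(10,26/9) (17,6) (10,85/6)]
2. After x ≤ 16: [(10,26/9) (16,50/9) (16,43/6) (10,85/6)]
3. After y ≥ 10: [(10,10) (95/7,10) (10,85/6)]
4. After y ≤ 18: [(10,10) (95/7,10) (10,85/6)]
5. Canonical ring: [(10,10) (95/7,10) (10,85/6)]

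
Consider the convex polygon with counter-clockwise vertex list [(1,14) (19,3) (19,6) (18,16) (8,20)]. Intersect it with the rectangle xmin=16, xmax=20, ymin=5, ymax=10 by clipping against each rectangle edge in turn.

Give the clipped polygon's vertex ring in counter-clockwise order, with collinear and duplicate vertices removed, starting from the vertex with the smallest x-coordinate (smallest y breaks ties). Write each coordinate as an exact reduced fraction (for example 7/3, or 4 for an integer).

1. After x ≥ 16: [(16,29/6) (19,3) (19,6) (18,16) (16,84/5)]
2. After x ≤ 20: [(16,29/6) (19,3) (19,6) (18,16) (16,84/5)]
3. After y ≥ 5: [(16,5) (19,5) (19,6) (18,16) (16,84/5)]
4. After y ≤ 10: [(16,10) (16,5) (19,5) (19,6) (93/5,10)]
5. Canonical ring: [(16,5) (19,5) (19,6) (93/5,10) (16,10)]

Clipped polygon: [(16,5) (19,5) (19,6) (93/5,10) (16,10)]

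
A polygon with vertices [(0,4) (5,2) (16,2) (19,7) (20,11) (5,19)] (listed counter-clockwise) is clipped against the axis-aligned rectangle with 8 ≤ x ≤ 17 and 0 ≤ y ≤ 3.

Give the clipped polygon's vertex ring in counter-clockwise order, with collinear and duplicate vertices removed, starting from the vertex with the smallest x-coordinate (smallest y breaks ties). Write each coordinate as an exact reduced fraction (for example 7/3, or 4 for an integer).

1. After x ≥ 8: [(8,2) (16,2) (19,7) (20,11) (8,87/5)]
2. After x ≤ 17: [(8,2) (16,2) (17,11/3) (17,63/5) (8,87/5)]
3. After y ≥ 0: [(8,2) (16,2) (17,11/3) (17,63/5) (8,87/5)]
4. After y ≤ 3: [(8,3) (8,2) (16,2) (83/5,3)]
5. Canonical ring: [(8,2) (16,2) (83/5,3) (8,3)]

Clipped polygon: [(8,2) (16,2) (83/5,3) (8,3)]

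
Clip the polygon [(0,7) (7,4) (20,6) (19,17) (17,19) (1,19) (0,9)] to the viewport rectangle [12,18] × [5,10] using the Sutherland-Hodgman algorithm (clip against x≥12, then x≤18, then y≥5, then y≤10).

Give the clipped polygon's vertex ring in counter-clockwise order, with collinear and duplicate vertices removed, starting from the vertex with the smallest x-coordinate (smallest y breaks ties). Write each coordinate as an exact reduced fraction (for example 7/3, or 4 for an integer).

1. After x ≥ 12: [(12,62/13) (20,6) (19,17) (17,19) (12,19)]
2. After x ≤ 18: [(12,62/13) (18,74/13) (18,18) (17,19) (12,19)]
3. After y ≥ 5: [(12,5) (27/2,5) (18,74/13) (18,18) (17,19) (12,19)]
4. After y ≤ 10: [(12,10) (12,5) (27/2,5) (18,74/13) (18,10)]
5. Canonical ring: [(12,5) (27/2,5) (18,74/13) (18,10) (12,10)]

Clipped polygon: [(12,5) (27/2,5) (18,74/13) (18,10) (12,10)]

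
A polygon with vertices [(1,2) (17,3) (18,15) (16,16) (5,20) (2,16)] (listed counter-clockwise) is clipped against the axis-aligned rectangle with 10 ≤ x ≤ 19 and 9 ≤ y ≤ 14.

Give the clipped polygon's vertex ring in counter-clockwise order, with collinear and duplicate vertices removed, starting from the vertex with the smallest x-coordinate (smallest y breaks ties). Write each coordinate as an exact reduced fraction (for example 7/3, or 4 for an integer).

Clipped polygon: [(10,9) (35/2,9) (215/12,14) (10,14)]

1. After x ≥ 10: [(10,41/16) (17,3) (18,15) (16,16) (10,200/11)]
2. After x ≤ 19: [(10,41/16) (17,3) (18,15) (16,16) (10,200/11)]
3. After y ≥ 9: [(10,9) (35/2,9) (18,15) (16,16) (10,200/11)]
4. After y ≤ 14: [(10,14) (10,9) (35/2,9) (215/12,14)]
5. Canonical ring: [(10,9) (35/2,9) (215/12,14) (10,14)]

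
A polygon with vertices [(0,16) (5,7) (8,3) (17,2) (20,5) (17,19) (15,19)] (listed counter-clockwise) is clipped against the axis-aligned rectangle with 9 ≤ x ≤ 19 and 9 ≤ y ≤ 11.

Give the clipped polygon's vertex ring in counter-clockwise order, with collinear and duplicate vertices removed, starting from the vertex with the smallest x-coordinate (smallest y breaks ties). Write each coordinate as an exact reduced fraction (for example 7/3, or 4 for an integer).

1. After x ≥ 9: [(9,89/5) (9,26/9) (17,2) (20,5) (17,19) (15,19)]
2. After x ≤ 19: [(9,89/5) (9,26/9) (17,2) (19,4) (19,29/3) (17,19) (15,19)]
3. After y ≥ 9: [(9,89/5) (9,9) (19,9) (19,29/3) (17,19) (15,19)]
4. After y ≤ 11: [(9,11) (9,9) (19,9) (19,29/3) (131/7,11)]
5. Canonical ring: [(9,9) (19,9) (19,29/3) (131/7,11) (9,11)]

Clipped polygon: [(9,9) (19,9) (19,29/3) (131/7,11) (9,11)]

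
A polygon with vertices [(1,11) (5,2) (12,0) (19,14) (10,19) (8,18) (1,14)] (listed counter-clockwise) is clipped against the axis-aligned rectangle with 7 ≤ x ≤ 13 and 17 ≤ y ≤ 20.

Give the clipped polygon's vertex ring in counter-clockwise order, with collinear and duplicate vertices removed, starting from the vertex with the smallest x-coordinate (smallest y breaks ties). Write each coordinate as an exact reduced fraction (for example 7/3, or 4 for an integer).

Clipped polygon: [(7,17) (13,17) (13,52/3) (10,19) (8,18) (7,122/7)]

1. After x ≥ 7: [(7,10/7) (12,0) (19,14) (10,19) (8,18) (7,122/7)]
2. After x ≤ 13: [(7,10/7) (12,0) (13,2) (13,52/3) (10,19) (8,18) (7,122/7)]
3. After y ≥ 17: [(7,17) (13,17) (13,52/3) (10,19) (8,18) (7,122/7)]
4. After y ≤ 20: [(7,17) (13,17) (13,52/3) (10,19) (8,18) (7,122/7)]
5. Canonical ring: [(7,17) (13,17) (13,52/3) (10,19) (8,18) (7,122/7)]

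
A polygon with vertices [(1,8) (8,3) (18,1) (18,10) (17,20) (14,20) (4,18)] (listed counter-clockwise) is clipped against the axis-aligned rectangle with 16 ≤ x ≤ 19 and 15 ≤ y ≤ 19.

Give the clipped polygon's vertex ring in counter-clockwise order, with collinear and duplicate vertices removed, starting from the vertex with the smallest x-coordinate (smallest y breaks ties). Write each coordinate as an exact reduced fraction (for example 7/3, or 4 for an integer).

Clipped polygon: [(16,15) (35/2,15) (171/10,19) (16,19)]

1. After x ≥ 16: [(16,7/5) (18,1) (18,10) (17,20) (16,20)]
2. After x ≤ 19: [(16,7/5) (18,1) (18,10) (17,20) (16,20)]
3. After y ≥ 15: [(16,15) (35/2,15) (17,20) (16,20)]
4. After y ≤ 19: [(16,19) (16,15) (35/2,15) (171/10,19)]
5. Canonical ring: [(16,15) (35/2,15) (171/10,19) (16,19)]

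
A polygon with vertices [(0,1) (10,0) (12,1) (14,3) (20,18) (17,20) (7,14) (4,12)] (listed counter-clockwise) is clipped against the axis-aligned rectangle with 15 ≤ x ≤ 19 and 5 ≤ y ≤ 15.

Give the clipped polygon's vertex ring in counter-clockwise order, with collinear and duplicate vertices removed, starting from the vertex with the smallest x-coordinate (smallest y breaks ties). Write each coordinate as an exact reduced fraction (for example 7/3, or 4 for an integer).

1. After x ≥ 15: [(15,11/2) (20,18) (17,20) (15,94/5)]
2. After x ≤ 19: [(15,11/2) (19,31/2) (19,56/3) (17,20) (15,94/5)]
3. After y ≥ 5: [(15,11/2) (19,31/2) (19,56/3) (17,20) (15,94/5)]
4. After y ≤ 15: [(15,15) (15,11/2) (94/5,15)]
5. Canonical ring: [(15,11/2) (94/5,15) (15,15)]

Clipped polygon: [(15,11/2) (94/5,15) (15,15)]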